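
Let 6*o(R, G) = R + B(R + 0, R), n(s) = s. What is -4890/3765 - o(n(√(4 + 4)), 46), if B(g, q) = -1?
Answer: -1705/1506 - √2/3 ≈ -1.6035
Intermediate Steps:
o(R, G) = -⅙ + R/6 (o(R, G) = (R - 1)/6 = (-1 + R)/6 = -⅙ + R/6)
-4890/3765 - o(n(√(4 + 4)), 46) = -4890/3765 - (-⅙ + √(4 + 4)/6) = -4890*1/3765 - (-⅙ + √8/6) = -326/251 - (-⅙ + (2*√2)/6) = -326/251 - (-⅙ + √2/3) = -326/251 + (⅙ - √2/3) = -1705/1506 - √2/3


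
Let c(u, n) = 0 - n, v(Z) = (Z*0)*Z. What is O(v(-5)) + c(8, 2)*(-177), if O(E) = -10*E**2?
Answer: 354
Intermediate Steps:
v(Z) = 0 (v(Z) = 0*Z = 0)
c(u, n) = -n
O(v(-5)) + c(8, 2)*(-177) = -10*0**2 - 1*2*(-177) = -10*0 - 2*(-177) = 0 + 354 = 354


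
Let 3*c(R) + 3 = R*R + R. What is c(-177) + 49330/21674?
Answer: 112545236/10837 ≈ 10385.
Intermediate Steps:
c(R) = -1 + R/3 + R**2/3 (c(R) = -1 + (R*R + R)/3 = -1 + (R**2 + R)/3 = -1 + (R + R**2)/3 = -1 + (R/3 + R**2/3) = -1 + R/3 + R**2/3)
c(-177) + 49330/21674 = (-1 + (1/3)*(-177) + (1/3)*(-177)**2) + 49330/21674 = (-1 - 59 + (1/3)*31329) + 49330*(1/21674) = (-1 - 59 + 10443) + 24665/10837 = 10383 + 24665/10837 = 112545236/10837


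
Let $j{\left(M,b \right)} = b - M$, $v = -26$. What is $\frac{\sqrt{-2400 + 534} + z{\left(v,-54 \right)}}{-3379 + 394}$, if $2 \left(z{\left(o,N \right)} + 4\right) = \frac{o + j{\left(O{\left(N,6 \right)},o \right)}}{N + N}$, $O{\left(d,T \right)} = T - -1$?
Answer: $\frac{161}{128952} - \frac{i \sqrt{1866}}{2985} \approx 0.0012485 - 0.014471 i$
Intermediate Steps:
$O{\left(d,T \right)} = 1 + T$ ($O{\left(d,T \right)} = T + 1 = 1 + T$)
$z{\left(o,N \right)} = -4 + \frac{-7 + 2 o}{4 N}$ ($z{\left(o,N \right)} = -4 + \frac{\left(o + \left(o - \left(1 + 6\right)\right)\right) \frac{1}{N + N}}{2} = -4 + \frac{\left(o + \left(o - 7\right)\right) \frac{1}{2 N}}{2} = -4 + \frac{\left(o + \left(-7 + o\right)\right) \frac{1}{2 N}}{2} = -4 + \frac{\left(-7 + 2 o\right) \frac{1}{2 N}}{2} = -4 + \frac{\frac{1}{2} \frac{1}{N} \left(-7 + 2 o\right)}{2} = -4 + \frac{-7 + 2 o}{4 N}$)
$\frac{\sqrt{-2400 + 534} + z{\left(v,-54 \right)}}{-3379 + 394} = \frac{\sqrt{-2400 + 534} + \frac{-7 - -864 + 2 \left(-26\right)}{4 \left(-54\right)}}{-3379 + 394} = \frac{\sqrt{-1866} + \frac{1}{4} \left(- \frac{1}{54}\right) \left(-7 + 864 - 52\right)}{-2985} = \left(i \sqrt{1866} + \frac{1}{4} \left(- \frac{1}{54}\right) 805\right) \left(- \frac{1}{2985}\right) = \left(i \sqrt{1866} - \frac{805}{216}\right) \left(- \frac{1}{2985}\right) = \left(- \frac{805}{216} + i \sqrt{1866}\right) \left(- \frac{1}{2985}\right) = \frac{161}{128952} - \frac{i \sqrt{1866}}{2985}$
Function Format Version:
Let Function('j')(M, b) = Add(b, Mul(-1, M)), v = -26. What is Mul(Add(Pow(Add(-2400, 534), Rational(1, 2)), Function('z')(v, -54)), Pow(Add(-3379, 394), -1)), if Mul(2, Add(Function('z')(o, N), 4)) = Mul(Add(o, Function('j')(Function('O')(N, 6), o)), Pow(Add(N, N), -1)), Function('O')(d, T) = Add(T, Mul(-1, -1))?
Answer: Add(Rational(161, 128952), Mul(Rational(-1, 2985), I, Pow(1866, Rational(1, 2)))) ≈ Add(0.0012485, Mul(-0.014471, I))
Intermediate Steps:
Function('O')(d, T) = Add(1, T) (Function('O')(d, T) = Add(T, 1) = Add(1, T))
Function('z')(o, N) = Add(-4, Mul(Rational(1, 4), Pow(N, -1), Add(-7, Mul(2, o)))) (Function('z')(o, N) = Add(-4, Mul(Rational(1, 2), Mul(Add(o, Add(o, Mul(-1, Add(1, 6)))), Pow(Add(N, N), -1)))) = Add(-4, Mul(Rational(1, 2), Mul(Add(o, Add(o, Mul(-1, 7))), Pow(Mul(2, N), -1)))) = Add(-4, Mul(Rational(1, 2), Mul(Add(o, Add(o, -7)), Mul(Rational(1, 2), Pow(N, -1))))) = Add(-4, Mul(Rational(1, 2), Mul(Add(o, Add(-7, o)), Mul(Rational(1, 2), Pow(N, -1))))) = Add(-4, Mul(Rational(1, 2), Mul(Add(-7, Mul(2, o)), Mul(Rational(1, 2), Pow(N, -1))))) = Add(-4, Mul(Rational(1, 2), Mul(Rational(1, 2), Pow(N, -1), Add(-7, Mul(2, o))))) = Add(-4, Mul(Rational(1, 4), Pow(N, -1), Add(-7, Mul(2, o)))))
Mul(Add(Pow(Add(-2400, 534), Rational(1, 2)), Function('z')(v, -54)), Pow(Add(-3379, 394), -1)) = Mul(Add(Pow(Add(-2400, 534), Rational(1, 2)), Mul(Rational(1, 4), Pow(-54, -1), Add(-7, Mul(-16, -54), Mul(2, -26)))), Pow(Add(-3379, 394), -1)) = Mul(Add(Pow(-1866, Rational(1, 2)), Mul(Rational(1, 4), Rational(-1, 54), Add(-7, 864, -52))), Pow(-2985, -1)) = Mul(Add(Mul(I, Pow(1866, Rational(1, 2))), Mul(Rational(1, 4), Rational(-1, 54), 805)), Rational(-1, 2985)) = Mul(Add(Mul(I, Pow(1866, Rational(1, 2))), Rational(-805, 216)), Rational(-1, 2985)) = Mul(Add(Rational(-805, 216), Mul(I, Pow(1866, Rational(1, 2)))), Rational(-1, 2985)) = Add(Rational(161, 128952), Mul(Rational(-1, 2985), I, Pow(1866, Rational(1, 2))))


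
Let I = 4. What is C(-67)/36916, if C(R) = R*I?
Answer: -67/9229 ≈ -0.0072597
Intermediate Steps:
C(R) = 4*R (C(R) = R*4 = 4*R)
C(-67)/36916 = (4*(-67))/36916 = -268*1/36916 = -67/9229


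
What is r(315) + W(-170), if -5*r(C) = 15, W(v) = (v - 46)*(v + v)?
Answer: 73437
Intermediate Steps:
W(v) = 2*v*(-46 + v) (W(v) = (-46 + v)*(2*v) = 2*v*(-46 + v))
r(C) = -3 (r(C) = -⅕*15 = -3)
r(315) + W(-170) = -3 + 2*(-170)*(-46 - 170) = -3 + 2*(-170)*(-216) = -3 + 73440 = 73437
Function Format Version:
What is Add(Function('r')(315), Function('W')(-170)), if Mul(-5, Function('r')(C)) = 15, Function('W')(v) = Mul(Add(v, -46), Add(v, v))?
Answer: 73437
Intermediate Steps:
Function('W')(v) = Mul(2, v, Add(-46, v)) (Function('W')(v) = Mul(Add(-46, v), Mul(2, v)) = Mul(2, v, Add(-46, v)))
Function('r')(C) = -3 (Function('r')(C) = Mul(Rational(-1, 5), 15) = -3)
Add(Function('r')(315), Function('W')(-170)) = Add(-3, Mul(2, -170, Add(-46, -170))) = Add(-3, Mul(2, -170, -216)) = Add(-3, 73440) = 73437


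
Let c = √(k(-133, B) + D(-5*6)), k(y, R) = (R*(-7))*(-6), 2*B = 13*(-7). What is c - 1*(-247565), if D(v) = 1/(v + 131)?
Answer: 247565 + I*√19494010/101 ≈ 2.4757e+5 + 43.715*I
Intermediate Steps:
B = -91/2 (B = (13*(-7))/2 = (½)*(-91) = -91/2 ≈ -45.500)
D(v) = 1/(131 + v)
k(y, R) = 42*R (k(y, R) = -7*R*(-6) = 42*R)
c = I*√19494010/101 (c = √(42*(-91/2) + 1/(131 - 5*6)) = √(-1911 + 1/(131 - 30)) = √(-1911 + 1/101) = √(-193010/101) = I*√19494010/101 ≈ 43.715*I)
c - 1*(-247565) = I*√19494010/101 - 1*(-247565) = I*√19494010/101 + 247565 = 247565 + I*√19494010/101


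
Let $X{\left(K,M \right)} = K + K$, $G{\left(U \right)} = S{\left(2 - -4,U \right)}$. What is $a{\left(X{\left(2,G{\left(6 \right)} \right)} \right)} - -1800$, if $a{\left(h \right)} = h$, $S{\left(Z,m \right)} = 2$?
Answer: $1804$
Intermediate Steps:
$G{\left(U \right)} = 2$
$X{\left(K,M \right)} = 2 K$
$a{\left(X{\left(2,G{\left(6 \right)} \right)} \right)} - -1800 = 2 \cdot 2 - -1800 = 4 + 1800 = 1804$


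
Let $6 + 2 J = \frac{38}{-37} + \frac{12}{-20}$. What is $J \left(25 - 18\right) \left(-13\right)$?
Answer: $\frac{128401}{370} \approx 347.03$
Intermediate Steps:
$J = - \frac{1411}{370}$ ($J = -3 + \frac{\frac{38}{-37} + \frac{12}{-20}}{2} = -3 + \frac{38 \left(- \frac{1}{37}\right) + 12 \left(- \frac{1}{20}\right)}{2} = -3 + \frac{- \frac{38}{37} - \frac{3}{5}}{2} = -3 + \frac{1}{2} \left(- \frac{301}{185}\right) = -3 - \frac{301}{370} = - \frac{1411}{370} \approx -3.8135$)
$J \left(25 - 18\right) \left(-13\right) = - \frac{1411 \left(25 - 18\right)}{370} \left(-13\right) = \left(- \frac{1411}{370}\right) 7 \left(-13\right) = \left(- \frac{9877}{370}\right) \left(-13\right) = \frac{128401}{370}$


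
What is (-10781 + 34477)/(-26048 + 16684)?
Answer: -5924/2341 ≈ -2.5305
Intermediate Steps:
(-10781 + 34477)/(-26048 + 16684) = 23696/(-9364) = 23696*(-1/9364) = -5924/2341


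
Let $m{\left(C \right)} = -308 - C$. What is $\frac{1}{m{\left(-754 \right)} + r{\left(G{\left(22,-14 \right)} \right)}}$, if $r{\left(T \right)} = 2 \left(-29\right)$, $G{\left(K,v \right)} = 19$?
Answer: $\frac{1}{388} \approx 0.0025773$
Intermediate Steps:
$r{\left(T \right)} = -58$
$\frac{1}{m{\left(-754 \right)} + r{\left(G{\left(22,-14 \right)} \right)}} = \frac{1}{\left(-308 - -754\right) - 58} = \frac{1}{\left(-308 + 754\right) - 58} = \frac{1}{446 - 58} = \frac{1}{388}$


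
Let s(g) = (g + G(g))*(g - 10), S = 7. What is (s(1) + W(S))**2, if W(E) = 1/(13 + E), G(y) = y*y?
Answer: 128881/400 ≈ 322.20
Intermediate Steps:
G(y) = y**2
s(g) = (-10 + g)*(g + g**2) (s(g) = (g + g**2)*(g - 10) = (g + g**2)*(-10 + g) = (-10 + g)*(g + g**2))
(s(1) + W(S))**2 = (1*(-10 + 1**2 - 9*1) + 1/(13 + 7))**2 = (1*(-10 + 1 - 9) + 1/20)**2 = (1*(-18) + 1/20)**2 = (-18 + 1/20)**2 = (-359/20)**2 = 128881/400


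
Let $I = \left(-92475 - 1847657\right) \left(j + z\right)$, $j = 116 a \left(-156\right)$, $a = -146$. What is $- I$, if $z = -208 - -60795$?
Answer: $5243406563596$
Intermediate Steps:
$z = 60587$ ($z = -208 + 60795 = 60587$)
$j = 2642016$ ($j = 116 \left(-146\right) \left(-156\right) = \left(-16936\right) \left(-156\right) = 2642016$)
$I = -5243406563596$ ($I = \left(-92475 - 1847657\right) \left(2642016 + 60587\right) = \left(-1940132\right) 2702603 = -5243406563596$)
$- I = \left(-1\right) \left(-5243406563596\right) = 5243406563596$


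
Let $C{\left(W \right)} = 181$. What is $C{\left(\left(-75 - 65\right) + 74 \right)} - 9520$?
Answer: $-9339$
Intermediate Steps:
$C{\left(\left(-75 - 65\right) + 74 \right)} - 9520 = 181 - 9520 = -9339$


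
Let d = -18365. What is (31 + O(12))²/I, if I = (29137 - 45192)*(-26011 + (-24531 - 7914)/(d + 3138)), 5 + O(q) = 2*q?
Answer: 1903375/317918743493 ≈ 5.9870e-6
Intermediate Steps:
O(q) = -5 + 2*q
I = 6358374869860/15227 (I = (29137 - 45192)*(-26011 + (-24531 - 7914)/(-18365 + 3138)) = -16055*(-26011 - 32445/(-15227)) = -16055*(-26011 - 32445*(-1/15227)) = -16055*(-26011 + 32445/15227) = -16055*(-396037052/15227) = 6358374869860/15227 ≈ 4.1757e+8)
(31 + O(12))²/I = (31 + (-5 + 2*12))²/(6358374869860/15227) = (31 + (-5 + 24))²*(15227/6358374869860) = (31 + 19)²*(15227/6358374869860) = 50²*(15227/6358374869860) = 2500*(15227/6358374869860) = 1903375/317918743493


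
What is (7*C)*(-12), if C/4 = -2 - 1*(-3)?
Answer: -336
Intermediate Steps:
C = 4 (C = 4*(-2 - 1*(-3)) = 4*(-2 + 3) = 4*1 = 4)
(7*C)*(-12) = (7*4)*(-12) = 28*(-12) = -336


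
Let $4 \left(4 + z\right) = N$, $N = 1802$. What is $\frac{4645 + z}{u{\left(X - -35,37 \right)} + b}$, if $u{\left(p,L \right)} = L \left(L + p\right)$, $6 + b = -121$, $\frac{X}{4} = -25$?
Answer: $- \frac{10183}{2326} \approx -4.3779$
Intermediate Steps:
$X = -100$ ($X = 4 \left(-25\right) = -100$)
$b = -127$ ($b = -6 - 121 = -127$)
$z = \frac{893}{2}$ ($z = -4 + \frac{1}{4} \cdot 1802 = -4 + \frac{901}{2} = \frac{893}{2} \approx 446.5$)
$\frac{4645 + z}{u{\left(X - -35,37 \right)} + b} = \frac{4645 + \frac{893}{2}}{37 \left(37 - 65\right) - 127} = \frac{10183}{2 \left(37 \left(37 + \left(-100 + 35\right)\right) - 127\right)} = \frac{10183}{2 \left(37 \left(37 - 65\right) - 127\right)} = \frac{10183}{2 \left(37 \left(-28\right) - 127\right)} = \frac{10183}{2 \left(-1036 - 127\right)} = \frac{10183}{2 \left(-1163\right)} = \frac{10183}{2} \left(- \frac{1}{1163}\right) = - \frac{10183}{2326}$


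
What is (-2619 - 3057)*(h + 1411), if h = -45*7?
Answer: -6220896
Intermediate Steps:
h = -315
(-2619 - 3057)*(h + 1411) = (-2619 - 3057)*(-315 + 1411) = -5676*1096 = -6220896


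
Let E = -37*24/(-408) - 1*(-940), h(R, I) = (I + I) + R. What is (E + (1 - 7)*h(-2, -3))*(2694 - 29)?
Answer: 44859945/17 ≈ 2.6388e+6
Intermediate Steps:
h(R, I) = R + 2*I (h(R, I) = 2*I + R = R + 2*I)
E = 16017/17 (E = -888*(-1/408) + 940 = 37/17 + 940 = 16017/17 ≈ 942.18)
(E + (1 - 7)*h(-2, -3))*(2694 - 29) = (16017/17 + (1 - 7)*(-2 + 2*(-3)))*(2694 - 29) = (16017/17 - 6*(-2 - 6))*2665 = (16017/17 - 6*(-8))*2665 = (16017/17 + 48)*2665 = (16833/17)*2665 = 44859945/17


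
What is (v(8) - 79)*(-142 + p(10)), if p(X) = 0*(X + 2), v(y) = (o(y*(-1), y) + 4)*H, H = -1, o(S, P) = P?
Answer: 12922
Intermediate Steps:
v(y) = -4 - y (v(y) = (y + 4)*(-1) = (4 + y)*(-1) = -4 - y)
p(X) = 0 (p(X) = 0*(2 + X) = 0)
(v(8) - 79)*(-142 + p(10)) = ((-4 - 1*8) - 79)*(-142 + 0) = ((-4 - 8) - 79)*(-142) = (-12 - 79)*(-142) = -91*(-142) = 12922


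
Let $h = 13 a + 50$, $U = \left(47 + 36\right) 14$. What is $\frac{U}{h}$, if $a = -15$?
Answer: $- \frac{1162}{145} \approx -8.0138$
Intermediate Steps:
$U = 1162$ ($U = 83 \cdot 14 = 1162$)
$h = -145$ ($h = 13 \left(-15\right) + 50 = -195 + 50 = -145$)
$\frac{U}{h} = \frac{1162}{-145} = 1162 \left(- \frac{1}{145}\right) = - \frac{1162}{145}$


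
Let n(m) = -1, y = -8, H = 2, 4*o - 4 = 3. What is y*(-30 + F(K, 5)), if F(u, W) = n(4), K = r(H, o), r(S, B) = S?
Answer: 248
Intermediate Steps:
o = 7/4 (o = 1 + (¼)*3 = 1 + ¾ = 7/4 ≈ 1.7500)
K = 2
F(u, W) = -1
y*(-30 + F(K, 5)) = -8*(-30 - 1) = -8*(-31) = 248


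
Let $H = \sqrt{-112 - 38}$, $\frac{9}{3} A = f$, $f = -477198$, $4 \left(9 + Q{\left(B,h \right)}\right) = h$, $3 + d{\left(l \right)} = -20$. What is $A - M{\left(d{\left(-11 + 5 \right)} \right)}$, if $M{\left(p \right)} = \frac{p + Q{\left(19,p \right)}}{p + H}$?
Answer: $- \frac{432026729}{2716} - \frac{755 i \sqrt{6}}{2716} \approx -1.5907 \cdot 10^{5} - 0.68091 i$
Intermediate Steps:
$d{\left(l \right)} = -23$ ($d{\left(l \right)} = -3 - 20 = -23$)
$Q{\left(B,h \right)} = -9 + \frac{h}{4}$
$A = -159066$ ($A = \frac{1}{3} \left(-477198\right) = -159066$)
$H = 5 i \sqrt{6}$ ($H = \sqrt{-150} = 5 i \sqrt{6} \approx 12.247 i$)
$M{\left(p \right)} = \frac{-9 + \frac{5 p}{4}}{p + 5 i \sqrt{6}}$ ($M{\left(p \right)} = \frac{p + \left(-9 + \frac{p}{4}\right)}{p + 5 i \sqrt{6}} = \frac{-9 + \frac{5 p}{4}}{p + 5 i \sqrt{6}}$)
$A - M{\left(d{\left(-11 + 5 \right)} \right)} = -159066 - \frac{-36 + 5 \left(-23\right)}{4 \left(-23 + 5 i \sqrt{6}\right)} = -159066 - \frac{-36 - 115}{4 \left(-23 + 5 i \sqrt{6}\right)} = -159066 - \frac{1}{4} \frac{1}{-23 + 5 i \sqrt{6}} \left(-151\right) = -159066 - - \frac{151}{4 \left(-23 + 5 i \sqrt{6}\right)} = -159066 + \frac{151}{4 \left(-23 + 5 i \sqrt{6}\right)}$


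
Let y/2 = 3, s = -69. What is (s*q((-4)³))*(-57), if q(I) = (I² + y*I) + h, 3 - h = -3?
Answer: 14622894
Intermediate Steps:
y = 6 (y = 2*3 = 6)
h = 6 (h = 3 - 1*(-3) = 3 + 3 = 6)
q(I) = 6 + I² + 6*I (q(I) = (I² + 6*I) + 6 = 6 + I² + 6*I)
(s*q((-4)³))*(-57) = -69*(6 + ((-4)³)² + 6*(-4)³)*(-57) = -69*(6 + (-64)² + 6*(-64))*(-57) = -69*(6 + 4096 - 384)*(-57) = -69*3718*(-57) = -256542*(-57) = 14622894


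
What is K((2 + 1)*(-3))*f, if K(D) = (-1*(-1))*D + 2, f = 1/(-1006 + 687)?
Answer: 7/319 ≈ 0.021944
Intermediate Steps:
f = -1/319 (f = 1/(-319) = -1/319 ≈ -0.0031348)
K(D) = 2 + D (K(D) = 1*D + 2 = D + 2 = 2 + D)
K((2 + 1)*(-3))*f = (2 + (2 + 1)*(-3))*(-1/319) = (2 + 3*(-3))*(-1/319) = (2 - 9)*(-1/319) = -7*(-1/319) = 7/319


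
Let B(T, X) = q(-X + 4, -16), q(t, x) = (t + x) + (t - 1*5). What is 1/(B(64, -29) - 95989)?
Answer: -1/95944 ≈ -1.0423e-5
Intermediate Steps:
q(t, x) = -5 + x + 2*t (q(t, x) = (t + x) + (t - 5) = (t + x) + (-5 + t) = -5 + x + 2*t)
B(T, X) = -13 - 2*X (B(T, X) = -5 - 16 + 2*(-X + 4) = -5 - 16 + 2*(4 - X) = -5 - 16 + (8 - 2*X) = -13 - 2*X)
1/(B(64, -29) - 95989) = 1/((-13 - 2*(-29)) - 95989) = 1/((-13 + 58) - 95989) = 1/(45 - 95989) = 1/(-95944) = -1/95944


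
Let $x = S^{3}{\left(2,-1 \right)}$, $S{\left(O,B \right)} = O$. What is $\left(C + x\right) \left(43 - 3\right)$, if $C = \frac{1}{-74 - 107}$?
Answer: $\frac{57880}{181} \approx 319.78$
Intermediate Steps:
$C = - \frac{1}{181}$ ($C = \frac{1}{-181} = - \frac{1}{181} \approx -0.0055249$)
$x = 8$ ($x = 2^{3} = 8$)
$\left(C + x\right) \left(43 - 3\right) = \left(- \frac{1}{181} + 8\right) \left(43 - 3\right) = \frac{1447 \left(43 - 3\right)}{181} = \frac{1447}{181} \cdot 40 = \frac{57880}{181}$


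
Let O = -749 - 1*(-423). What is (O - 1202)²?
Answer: 2334784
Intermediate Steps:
O = -326 (O = -749 + 423 = -326)
(O - 1202)² = (-326 - 1202)² = (-1528)² = 2334784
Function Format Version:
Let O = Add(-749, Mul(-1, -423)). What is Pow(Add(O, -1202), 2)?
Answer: 2334784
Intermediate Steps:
O = -326 (O = Add(-749, 423) = -326)
Pow(Add(O, -1202), 2) = Pow(Add(-326, -1202), 2) = Pow(-1528, 2) = 2334784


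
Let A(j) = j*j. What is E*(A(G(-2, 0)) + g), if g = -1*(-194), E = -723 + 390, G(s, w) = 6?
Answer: -76590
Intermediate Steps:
A(j) = j**2
E = -333
g = 194
E*(A(G(-2, 0)) + g) = -333*(6**2 + 194) = -333*(36 + 194) = -333*230 = -76590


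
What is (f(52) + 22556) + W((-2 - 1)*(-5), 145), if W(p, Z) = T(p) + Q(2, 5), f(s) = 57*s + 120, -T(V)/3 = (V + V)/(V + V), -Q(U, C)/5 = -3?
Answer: 25652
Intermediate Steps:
Q(U, C) = 15 (Q(U, C) = -5*(-3) = 15)
T(V) = -3 (T(V) = -3*(V + V)/(V + V) = -3*2*V/(2*V) = -3*2*V*1/(2*V) = -3*1 = -3)
f(s) = 120 + 57*s
W(p, Z) = 12 (W(p, Z) = -3 + 15 = 12)
(f(52) + 22556) + W((-2 - 1)*(-5), 145) = ((120 + 57*52) + 22556) + 12 = ((120 + 2964) + 22556) + 12 = (3084 + 22556) + 12 = 25640 + 12 = 25652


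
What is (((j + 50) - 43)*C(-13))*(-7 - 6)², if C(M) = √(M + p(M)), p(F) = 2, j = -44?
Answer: -6253*I*√11 ≈ -20739.0*I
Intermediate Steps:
C(M) = √(2 + M) (C(M) = √(M + 2) = √(2 + M))
(((j + 50) - 43)*C(-13))*(-7 - 6)² = (((-44 + 50) - 43)*√(2 - 13))*(-7 - 6)² = ((6 - 43)*√(-11))*(-13)² = -37*I*√11*169 = -6253*I*√11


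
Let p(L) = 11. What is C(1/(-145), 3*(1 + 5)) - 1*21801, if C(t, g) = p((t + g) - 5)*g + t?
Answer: -3132436/145 ≈ -21603.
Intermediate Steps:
C(t, g) = t + 11*g (C(t, g) = 11*g + t = t + 11*g)
C(1/(-145), 3*(1 + 5)) - 1*21801 = (1/(-145) + 11*(3*(1 + 5))) - 1*21801 = (-1/145 + 11*(3*6)) - 21801 = (-1/145 + 11*18) - 21801 = (-1/145 + 198) - 21801 = 28709/145 - 21801 = -3132436/145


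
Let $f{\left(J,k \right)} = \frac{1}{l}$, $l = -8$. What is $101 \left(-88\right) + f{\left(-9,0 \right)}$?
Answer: $- \frac{71105}{8} \approx -8888.1$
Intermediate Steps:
$f{\left(J,k \right)} = - \frac{1}{8}$ ($f{\left(J,k \right)} = \frac{1}{-8} = - \frac{1}{8}$)
$101 \left(-88\right) + f{\left(-9,0 \right)} = 101 \left(-88\right) - \frac{1}{8} = -8888 - \frac{1}{8} = - \frac{71105}{8}$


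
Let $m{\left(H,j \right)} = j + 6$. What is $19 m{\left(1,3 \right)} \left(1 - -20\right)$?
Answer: $3591$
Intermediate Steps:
$m{\left(H,j \right)} = 6 + j$
$19 m{\left(1,3 \right)} \left(1 - -20\right) = 19 \left(6 + 3\right) \left(1 - -20\right) = 19 \cdot 9 \left(1 + 20\right) = 171 \cdot 21 = 3591$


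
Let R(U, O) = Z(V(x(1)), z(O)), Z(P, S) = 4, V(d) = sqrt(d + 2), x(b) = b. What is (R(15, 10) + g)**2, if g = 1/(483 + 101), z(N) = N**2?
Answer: 5461569/341056 ≈ 16.014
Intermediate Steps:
V(d) = sqrt(2 + d)
R(U, O) = 4
g = 1/584 ≈ 0.0017123
(R(15, 10) + g)**2 = (4 + 1/584)**2 = (2337/584)**2 = 5461569/341056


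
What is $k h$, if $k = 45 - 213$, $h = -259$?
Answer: $43512$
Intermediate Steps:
$k = -168$
$k h = \left(-168\right) \left(-259\right) = 43512$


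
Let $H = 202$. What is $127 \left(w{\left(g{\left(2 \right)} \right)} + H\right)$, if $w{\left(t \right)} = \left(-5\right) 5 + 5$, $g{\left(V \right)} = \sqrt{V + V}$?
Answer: $23114$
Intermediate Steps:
$g{\left(V \right)} = \sqrt{2} \sqrt{V}$ ($g{\left(V \right)} = \sqrt{2 V} = \sqrt{2} \sqrt{V}$)
$w{\left(t \right)} = -20$ ($w{\left(t \right)} = -25 + 5 = -20$)
$127 \left(w{\left(g{\left(2 \right)} \right)} + H\right) = 127 \left(-20 + 202\right) = 127 \cdot 182 = 23114$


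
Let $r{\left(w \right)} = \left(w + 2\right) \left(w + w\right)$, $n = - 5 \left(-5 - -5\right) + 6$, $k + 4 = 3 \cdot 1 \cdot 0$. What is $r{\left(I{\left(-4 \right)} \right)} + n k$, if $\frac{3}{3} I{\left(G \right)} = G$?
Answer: $-8$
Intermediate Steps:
$k = -4$ ($k = -4 + 3 \cdot 1 \cdot 0 = -4 + 3 \cdot 0 = -4 + 0 = -4$)
$n = 6$ ($n = - 5 \left(-5 + 5\right) + 6 = \left(-5\right) 0 + 6 = 0 + 6 = 6$)
$I{\left(G \right)} = G$
$r{\left(w \right)} = 2 w \left(2 + w\right)$ ($r{\left(w \right)} = \left(2 + w\right) 2 w = 2 w \left(2 + w\right)$)
$r{\left(I{\left(-4 \right)} \right)} + n k = 2 \left(-4\right) \left(2 - 4\right) + 6 \left(-4\right) = 2 \left(-4\right) \left(-2\right) - 24 = 16 - 24 = -8$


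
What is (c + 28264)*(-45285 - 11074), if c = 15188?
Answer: -2448911268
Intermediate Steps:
(c + 28264)*(-45285 - 11074) = (15188 + 28264)*(-45285 - 11074) = 43452*(-56359) = -2448911268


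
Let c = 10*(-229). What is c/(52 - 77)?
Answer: 458/5 ≈ 91.600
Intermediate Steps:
c = -2290
c/(52 - 77) = -2290/(52 - 77) = -2290/(-25) = -2290*(-1/25) = 458/5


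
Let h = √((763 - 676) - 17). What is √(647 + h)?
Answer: √(647 + √70) ≈ 25.600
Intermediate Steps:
h = √70 (h = √(87 - 17) = √70 ≈ 8.3666)
√(647 + h) = √(647 + √70)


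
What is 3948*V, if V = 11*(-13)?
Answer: -564564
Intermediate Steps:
V = -143
3948*V = 3948*(-143) = -564564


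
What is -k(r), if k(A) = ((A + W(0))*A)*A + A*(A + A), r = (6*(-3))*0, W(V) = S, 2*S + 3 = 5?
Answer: 0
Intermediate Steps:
S = 1 (S = -3/2 + (½)*5 = -3/2 + 5/2 = 1)
W(V) = 1
r = 0 (r = -18*0 = 0)
k(A) = 2*A² + A²*(1 + A) (k(A) = ((A + 1)*A)*A + A*(A + A) = ((1 + A)*A)*A + A*(2*A) = (A*(1 + A))*A + 2*A² = A²*(1 + A) + 2*A² = 2*A² + A²*(1 + A))
-k(r) = -0²*(3 + 0) = -0*3 = -1*0 = 0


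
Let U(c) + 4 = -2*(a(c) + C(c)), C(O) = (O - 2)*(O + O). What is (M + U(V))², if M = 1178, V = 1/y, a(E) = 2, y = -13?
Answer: 39054454884/28561 ≈ 1.3674e+6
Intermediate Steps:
V = -1/13 (V = 1/(-13) = -1/13 ≈ -0.076923)
C(O) = 2*O*(-2 + O) (C(O) = (-2 + O)*(2*O) = 2*O*(-2 + O))
U(c) = -8 - 4*c*(-2 + c) (U(c) = -4 - 2*(2 + 2*c*(-2 + c)) = -4 + (-4 - 4*c*(-2 + c)) = -8 - 4*c*(-2 + c))
(M + U(V))² = (1178 + (-8 - 4*(-1/13)*(-2 - 1/13)))² = (1178 + (-8 - 4*(-1/13)*(-27/13)))² = (1178 + (-8 - 108/169))² = (1178 - 1460/169)² = (197622/169)² = 39054454884/28561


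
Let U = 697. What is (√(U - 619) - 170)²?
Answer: (170 - √78)² ≈ 25975.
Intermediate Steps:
(√(U - 619) - 170)² = (√(697 - 619) - 170)² = (√78 - 170)² = (-170 + √78)²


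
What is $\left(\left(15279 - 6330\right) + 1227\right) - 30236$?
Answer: $-20060$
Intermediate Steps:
$\left(\left(15279 - 6330\right) + 1227\right) - 30236 = \left(8949 + 1227\right) - 30236 = 10176 - 30236 = -20060$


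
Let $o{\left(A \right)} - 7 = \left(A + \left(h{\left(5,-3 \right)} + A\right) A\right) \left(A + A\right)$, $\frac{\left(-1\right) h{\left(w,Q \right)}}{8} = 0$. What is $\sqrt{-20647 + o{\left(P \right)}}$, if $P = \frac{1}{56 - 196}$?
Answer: $\frac{i \sqrt{1982265590270}}{9800} \approx 143.67 i$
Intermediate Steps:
$h{\left(w,Q \right)} = 0$ ($h{\left(w,Q \right)} = \left(-8\right) 0 = 0$)
$P = - \frac{1}{140}$ ($P = \frac{1}{-140} = - \frac{1}{140} \approx -0.0071429$)
$o{\left(A \right)} = 7 + 2 A \left(A + A^{2}\right)$ ($o{\left(A \right)} = 7 + \left(A + \left(0 + A\right) A\right) \left(A + A\right) = 7 + \left(A + A A\right) 2 A = 7 + \left(A + A^{2}\right) 2 A = 7 + 2 A \left(A + A^{2}\right)$)
$\sqrt{-20647 + o{\left(P \right)}} = \sqrt{-20647 + \left(7 + 2 \left(- \frac{1}{140}\right)^{2} + 2 \left(- \frac{1}{140}\right)^{3}\right)} = \sqrt{-20647 + \left(7 + 2 \cdot \frac{1}{19600} + 2 \left(- \frac{1}{2744000}\right)\right)} = \sqrt{-20647 + \left(7 + \frac{1}{9800} - \frac{1}{1372000}\right)} = \sqrt{-20647 + \frac{9604139}{1372000}} = \sqrt{- \frac{28318079861}{1372000}} = \frac{i \sqrt{1982265590270}}{9800}$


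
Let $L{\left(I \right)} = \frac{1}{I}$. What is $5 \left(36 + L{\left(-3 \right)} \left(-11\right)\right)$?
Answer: $\frac{595}{3} \approx 198.33$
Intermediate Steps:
$5 \left(36 + L{\left(-3 \right)} \left(-11\right)\right) = 5 \left(36 + \frac{1}{-3} \left(-11\right)\right) = 5 \left(36 - - \frac{11}{3}\right) = 5 \left(36 + \frac{11}{3}\right) = 5 \cdot \frac{119}{3} = \frac{595}{3}$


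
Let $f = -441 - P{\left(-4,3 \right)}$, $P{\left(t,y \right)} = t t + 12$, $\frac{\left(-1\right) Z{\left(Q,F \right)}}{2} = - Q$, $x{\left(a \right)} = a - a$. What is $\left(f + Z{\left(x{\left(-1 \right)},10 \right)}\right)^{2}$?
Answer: $219961$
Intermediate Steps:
$x{\left(a \right)} = 0$
$Z{\left(Q,F \right)} = 2 Q$ ($Z{\left(Q,F \right)} = - 2 \left(- Q\right) = 2 Q$)
$P{\left(t,y \right)} = 12 + t^{2}$ ($P{\left(t,y \right)} = t^{2} + 12 = 12 + t^{2}$)
$f = -469$ ($f = -441 - \left(12 + \left(-4\right)^{2}\right) = -441 - \left(12 + 16\right) = -441 - 28 = -469$)
$\left(f + Z{\left(x{\left(-1 \right)},10 \right)}\right)^{2} = \left(-469 + 2 \cdot 0\right)^{2} = \left(-469 + 0\right)^{2} = \left(-469\right)^{2} = 219961$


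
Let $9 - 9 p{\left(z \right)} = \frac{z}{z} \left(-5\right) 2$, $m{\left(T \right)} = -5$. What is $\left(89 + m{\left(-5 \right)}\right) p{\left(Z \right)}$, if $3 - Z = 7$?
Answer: $\frac{532}{3} \approx 177.33$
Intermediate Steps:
$Z = -4$ ($Z = 3 - 7 = -4$)
$p{\left(z \right)} = \frac{19}{9}$ ($p{\left(z \right)} = 1 - \frac{\frac{z}{z} \left(-5\right) 2}{9} = 1 - \frac{1 \left(-5\right) 2}{9} = 1 - \frac{\left(-5\right) 2}{9} = 1 - - \frac{10}{9} = 1 + \frac{10}{9} = \frac{19}{9}$)
$\left(89 + m{\left(-5 \right)}\right) p{\left(Z \right)} = \left(89 - 5\right) \frac{19}{9} = 84 \cdot \frac{19}{9} = \frac{532}{3}$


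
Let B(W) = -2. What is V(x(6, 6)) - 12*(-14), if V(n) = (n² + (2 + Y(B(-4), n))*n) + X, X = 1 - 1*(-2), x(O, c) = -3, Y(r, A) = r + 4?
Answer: 168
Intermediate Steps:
Y(r, A) = 4 + r
X = 3 (X = 1 + 2 = 3)
V(n) = 3 + n² + 4*n (V(n) = (n² + (2 + (4 - 2))*n) + 3 = (n² + (2 + 2)*n) + 3 = (n² + 4*n) + 3 = 3 + n² + 4*n)
V(x(6, 6)) - 12*(-14) = (3 + (-3)² + 4*(-3)) - 12*(-14) = (3 + 9 - 12) + 168 = 0 + 168 = 168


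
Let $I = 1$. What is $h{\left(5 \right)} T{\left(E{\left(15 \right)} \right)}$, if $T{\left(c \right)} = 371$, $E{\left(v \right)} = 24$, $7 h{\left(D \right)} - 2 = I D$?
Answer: $371$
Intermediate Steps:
$h{\left(D \right)} = \frac{2}{7} + \frac{D}{7}$ ($h{\left(D \right)} = \frac{2}{7} + \frac{1 D}{7} = \frac{2}{7} + \frac{D}{7}$)
$h{\left(5 \right)} T{\left(E{\left(15 \right)} \right)} = \left(\frac{2}{7} + \frac{1}{7} \cdot 5\right) 371 = \left(\frac{2}{7} + \frac{5}{7}\right) 371 = 1 \cdot 371 = 371$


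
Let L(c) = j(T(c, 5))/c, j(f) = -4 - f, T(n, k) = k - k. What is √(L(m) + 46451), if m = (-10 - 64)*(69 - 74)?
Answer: √1589785105/185 ≈ 215.52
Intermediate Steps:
T(n, k) = 0
m = 370 (m = -74*(-5) = 370)
L(c) = -4/c (L(c) = (-4 - 1*0)/c = (-4 + 0)/c = -4/c)
√(L(m) + 46451) = √(-4/370 + 46451) = √(-4*1/370 + 46451) = √(-2/185 + 46451) = √(8593433/185) = √1589785105/185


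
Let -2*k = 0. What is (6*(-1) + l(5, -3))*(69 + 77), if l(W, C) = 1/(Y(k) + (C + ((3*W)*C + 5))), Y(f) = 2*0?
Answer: -37814/43 ≈ -879.40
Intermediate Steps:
k = 0 (k = -1/2*0 = 0)
Y(f) = 0
l(W, C) = 1/(5 + C + 3*C*W) (l(W, C) = 1/(0 + (C + ((3*W)*C + 5))) = 1/(0 + (C + (3*C*W + 5))) = 1/(0 + (C + (5 + 3*C*W))) = 1/(0 + (5 + C + 3*C*W)) = 1/(5 + C + 3*C*W))
(6*(-1) + l(5, -3))*(69 + 77) = (6*(-1) + 1/(5 - 3 + 3*(-3)*5))*(69 + 77) = (-6 + 1/(5 - 3 - 45))*146 = (-6 + 1/(-43))*146 = (-6 - 1/43)*146 = -259/43*146 = -37814/43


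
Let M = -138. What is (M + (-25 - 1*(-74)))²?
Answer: 7921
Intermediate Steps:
(M + (-25 - 1*(-74)))² = (-138 + (-25 - 1*(-74)))² = (-138 + (-25 + 74))² = (-138 + 49)² = (-89)² = 7921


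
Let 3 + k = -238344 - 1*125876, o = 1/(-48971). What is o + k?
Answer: -17836364534/48971 ≈ -3.6422e+5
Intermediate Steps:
o = -1/48971 ≈ -2.0420e-5
k = -364223 (k = -3 + (-238344 - 1*125876) = -3 + (-238344 - 125876) = -3 - 364220 = -364223)
o + k = -1/48971 - 364223 = -17836364534/48971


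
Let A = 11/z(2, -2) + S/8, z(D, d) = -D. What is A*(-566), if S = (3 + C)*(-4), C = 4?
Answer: 5094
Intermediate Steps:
S = -28 (S = (3 + 4)*(-4) = 7*(-4) = -28)
A = -9 (A = 11/((-1*2)) - 28/8 = 11/(-2) - 28*1/8 = 11*(-1/2) - 7/2 = -11/2 - 7/2 = -9)
A*(-566) = -9*(-566) = 5094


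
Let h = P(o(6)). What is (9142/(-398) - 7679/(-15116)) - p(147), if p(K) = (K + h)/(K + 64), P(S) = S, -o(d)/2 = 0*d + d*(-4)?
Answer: -14843237645/634705724 ≈ -23.386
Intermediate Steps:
o(d) = 8*d (o(d) = -2*(0*d + d*(-4)) = -2*(0 - 4*d) = -(-8)*d = 8*d)
h = 48 (h = 8*6 = 48)
p(K) = (48 + K)/(64 + K) (p(K) = (K + 48)/(K + 64) = (48 + K)/(64 + K))
(9142/(-398) - 7679/(-15116)) - p(147) = (9142/(-398) - 7679/(-15116)) - (48 + 147)/(64 + 147) = (9142*(-1/398) - 7679*(-1/15116)) - 195/211 = (-4571/199 + 7679/15116) - 195/211 = -67567115/3008084 - 1*195/211 = -67567115/3008084 - 195/211 = -14843237645/634705724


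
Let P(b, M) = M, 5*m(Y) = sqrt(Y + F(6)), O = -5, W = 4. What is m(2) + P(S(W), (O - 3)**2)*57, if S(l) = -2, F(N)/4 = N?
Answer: 3648 + sqrt(26)/5 ≈ 3649.0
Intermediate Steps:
F(N) = 4*N
m(Y) = sqrt(24 + Y)/5 (m(Y) = sqrt(Y + 4*6)/5 = sqrt(Y + 24)/5 = sqrt(24 + Y)/5)
m(2) + P(S(W), (O - 3)**2)*57 = sqrt(24 + 2)/5 + (-5 - 3)**2*57 = sqrt(26)/5 + (-8)**2*57 = sqrt(26)/5 + 64*57 = sqrt(26)/5 + 3648 = 3648 + sqrt(26)/5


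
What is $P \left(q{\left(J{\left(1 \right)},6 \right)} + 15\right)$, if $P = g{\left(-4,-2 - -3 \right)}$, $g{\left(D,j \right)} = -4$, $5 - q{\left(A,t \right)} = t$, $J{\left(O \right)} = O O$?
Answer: $-56$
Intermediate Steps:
$J{\left(O \right)} = O^{2}$
$q{\left(A,t \right)} = 5 - t$
$P = -4$
$P \left(q{\left(J{\left(1 \right)},6 \right)} + 15\right) = - 4 \left(\left(5 - 6\right) + 15\right) = - 4 \left(-1 + 15\right) = \left(-4\right) 14 = -56$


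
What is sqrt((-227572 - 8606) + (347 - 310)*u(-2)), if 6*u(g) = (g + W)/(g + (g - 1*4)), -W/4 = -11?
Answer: I*sqrt(3779366)/4 ≈ 486.01*I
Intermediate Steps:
W = 44 (W = -4*(-11) = 44)
u(g) = (44 + g)/(6*(-4 + 2*g)) (u(g) = ((g + 44)/(g + (g - 1*4)))/6 = ((44 + g)/(g + (g - 4)))/6 = ((44 + g)/(g + (-4 + g)))/6 = ((44 + g)/(-4 + 2*g))/6 = (44 + g)/(6*(-4 + 2*g)))
sqrt((-227572 - 8606) + (347 - 310)*u(-2)) = sqrt((-227572 - 8606) + (347 - 310)*((44 - 2)/(12*(-2 - 2)))) = sqrt(-236178 + 37*((1/12)*42/(-4))) = sqrt(-236178 + 37*((1/12)*(-1/4)*42)) = sqrt(-236178 + 37*(-7/8)) = sqrt(-236178 - 259/8) = sqrt(-1889683/8) = I*sqrt(3779366)/4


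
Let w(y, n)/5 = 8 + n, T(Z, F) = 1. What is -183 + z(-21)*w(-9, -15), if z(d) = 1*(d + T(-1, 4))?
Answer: 517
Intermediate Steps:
z(d) = 1 + d (z(d) = 1*(d + 1) = 1*(1 + d) = 1 + d)
w(y, n) = 40 + 5*n (w(y, n) = 5*(8 + n) = 40 + 5*n)
-183 + z(-21)*w(-9, -15) = -183 + (1 - 21)*(40 + 5*(-15)) = -183 - 20*(40 - 75) = -183 - 20*(-35) = -183 + 700 = 517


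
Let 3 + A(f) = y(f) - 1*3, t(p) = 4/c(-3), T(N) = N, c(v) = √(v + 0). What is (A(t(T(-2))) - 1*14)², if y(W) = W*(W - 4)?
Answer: 5008/9 - 2432*I*√3/9 ≈ 556.44 - 468.04*I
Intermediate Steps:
c(v) = √v
y(W) = W*(-4 + W)
t(p) = -4*I*√3/3 (t(p) = 4/(√(-3)) = 4/((I*√3)) = 4*(-I*√3/3) = -4*I*√3/3)
A(f) = -6 + f*(-4 + f) (A(f) = -3 + (f*(-4 + f) - 1*3) = -3 + (f*(-4 + f) - 3) = -3 + (-3 + f*(-4 + f)) = -6 + f*(-4 + f))
(A(t(T(-2))) - 1*14)² = ((-6 + (-4*I*√3/3)*(-4 - 4*I*√3/3)) - 1*14)² = ((-6 - 4*I*√3*(-4 - 4*I*√3/3)/3) - 14)² = (-20 - 4*I*√3*(-4 - 4*I*√3/3)/3)²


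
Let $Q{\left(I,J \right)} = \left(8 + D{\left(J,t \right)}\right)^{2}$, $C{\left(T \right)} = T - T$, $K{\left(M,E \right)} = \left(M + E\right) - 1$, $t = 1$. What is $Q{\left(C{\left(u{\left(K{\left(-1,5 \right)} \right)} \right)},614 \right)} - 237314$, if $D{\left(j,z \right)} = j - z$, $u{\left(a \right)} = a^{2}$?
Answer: $148327$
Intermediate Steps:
$K{\left(M,E \right)} = -1 + E + M$ ($K{\left(M,E \right)} = \left(E + M\right) - 1 = -1 + E + M$)
$C{\left(T \right)} = 0$
$Q{\left(I,J \right)} = \left(7 + J\right)^{2}$ ($Q{\left(I,J \right)} = \left(8 + \left(J - 1\right)\right)^{2} = \left(8 + \left(-1 + J\right)\right)^{2} = \left(7 + J\right)^{2}$)
$Q{\left(C{\left(u{\left(K{\left(-1,5 \right)} \right)} \right)},614 \right)} - 237314 = \left(7 + 614\right)^{2} - 237314 = 621^{2} - 237314 = 385641 - 237314 = 148327$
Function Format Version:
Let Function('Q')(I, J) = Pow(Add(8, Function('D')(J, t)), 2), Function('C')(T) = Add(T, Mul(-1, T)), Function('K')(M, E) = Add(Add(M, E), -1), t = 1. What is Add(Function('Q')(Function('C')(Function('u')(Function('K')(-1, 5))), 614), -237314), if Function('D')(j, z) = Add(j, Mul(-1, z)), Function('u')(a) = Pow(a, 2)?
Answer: 148327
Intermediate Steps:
Function('K')(M, E) = Add(-1, E, M) (Function('K')(M, E) = Add(Add(E, M), -1) = Add(-1, E, M))
Function('C')(T) = 0
Function('Q')(I, J) = Pow(Add(7, J), 2) (Function('Q')(I, J) = Pow(Add(8, Add(J, Mul(-1, 1))), 2) = Pow(Add(8, Add(J, -1)), 2) = Pow(Add(8, Add(-1, J)), 2) = Pow(Add(7, J), 2))
Add(Function('Q')(Function('C')(Function('u')(Function('K')(-1, 5))), 614), -237314) = Add(Pow(Add(7, 614), 2), -237314) = Add(Pow(621, 2), -237314) = Add(385641, -237314) = 148327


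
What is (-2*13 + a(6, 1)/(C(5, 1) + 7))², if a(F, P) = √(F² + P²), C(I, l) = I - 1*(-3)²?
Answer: (78 - √37)²/9 ≈ 574.68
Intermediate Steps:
C(I, l) = -9 + I (C(I, l) = I - 1*9 = I - 9 = -9 + I)
(-2*13 + a(6, 1)/(C(5, 1) + 7))² = (-2*13 + √(6² + 1²)/((-9 + 5) + 7))² = (-26 + √(36 + 1)/(-4 + 7))² = (-26 + √37/3)²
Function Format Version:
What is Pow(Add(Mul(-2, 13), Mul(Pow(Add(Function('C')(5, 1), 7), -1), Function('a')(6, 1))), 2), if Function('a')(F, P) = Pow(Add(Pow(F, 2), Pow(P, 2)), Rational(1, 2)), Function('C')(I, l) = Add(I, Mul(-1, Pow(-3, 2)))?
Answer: Mul(Rational(1, 9), Pow(Add(78, Mul(-1, Pow(37, Rational(1, 2)))), 2)) ≈ 574.68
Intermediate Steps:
Function('C')(I, l) = Add(-9, I) (Function('C')(I, l) = Add(I, Mul(-1, 9)) = Add(I, -9) = Add(-9, I))
Pow(Add(Mul(-2, 13), Mul(Pow(Add(Function('C')(5, 1), 7), -1), Function('a')(6, 1))), 2) = Pow(Add(Mul(-2, 13), Mul(Pow(Add(Add(-9, 5), 7), -1), Pow(Add(Pow(6, 2), Pow(1, 2)), Rational(1, 2)))), 2) = Pow(Add(-26, Mul(Pow(Add(-4, 7), -1), Pow(Add(36, 1), Rational(1, 2)))), 2) = Pow(Add(-26, Mul(Pow(3, -1), Pow(37, Rational(1, 2)))), 2) = Pow(Add(-26, Mul(Rational(1, 3), Pow(37, Rational(1, 2)))), 2)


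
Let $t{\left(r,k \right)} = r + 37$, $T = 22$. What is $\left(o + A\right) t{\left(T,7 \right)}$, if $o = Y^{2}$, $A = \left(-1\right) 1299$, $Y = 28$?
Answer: $-30385$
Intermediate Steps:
$t{\left(r,k \right)} = 37 + r$
$A = -1299$
$o = 784$ ($o = 28^{2} = 784$)
$\left(o + A\right) t{\left(T,7 \right)} = \left(784 - 1299\right) \left(37 + 22\right) = \left(-515\right) 59 = -30385$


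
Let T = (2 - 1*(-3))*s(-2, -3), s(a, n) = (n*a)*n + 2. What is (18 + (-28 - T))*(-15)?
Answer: -1050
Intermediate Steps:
s(a, n) = 2 + a*n² (s(a, n) = (a*n)*n + 2 = a*n² + 2 = 2 + a*n²)
T = -80 (T = (2 - 1*(-3))*(2 - 2*(-3)²) = (2 + 3)*(2 - 2*9) = 5*(2 - 18) = 5*(-16) = -80)
(18 + (-28 - T))*(-15) = (18 + (-28 - 1*(-80)))*(-15) = (18 + (-28 + 80))*(-15) = (18 + 52)*(-15) = 70*(-15) = -1050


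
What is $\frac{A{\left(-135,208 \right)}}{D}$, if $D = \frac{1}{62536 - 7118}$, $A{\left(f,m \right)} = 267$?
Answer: $14796606$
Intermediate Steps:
$D = \frac{1}{55418} \approx 1.8045 \cdot 10^{-5}$
$\frac{A{\left(-135,208 \right)}}{D} = 267 \frac{1}{\frac{1}{55418}} = 267 \cdot 55418 = 14796606$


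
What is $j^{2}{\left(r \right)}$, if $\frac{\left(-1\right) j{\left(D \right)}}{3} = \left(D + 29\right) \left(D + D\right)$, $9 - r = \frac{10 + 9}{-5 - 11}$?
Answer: $\frac{94005399609}{16384} \approx 5.7376 \cdot 10^{6}$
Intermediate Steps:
$r = \frac{163}{16}$ ($r = 9 - \frac{10 + 9}{-5 - 11} = 9 - \frac{19}{-16} = 9 - 19 \left(- \frac{1}{16}\right) = 9 - - \frac{19}{16} = 9 + \frac{19}{16} = \frac{163}{16} \approx 10.188$)
$j{\left(D \right)} = - 6 D \left(29 + D\right)$ ($j{\left(D \right)} = - 3 \left(D + 29\right) \left(D + D\right) = - 3 \left(29 + D\right) 2 D = - 3 \cdot 2 D \left(29 + D\right) = - 6 D \left(29 + D\right)$)
$j^{2}{\left(r \right)} = \left(\left(-6\right) \frac{163}{16} \left(29 + \frac{163}{16}\right)\right)^{2} = \left(\left(-6\right) \frac{163}{16} \cdot \frac{627}{16}\right)^{2} = \left(- \frac{306603}{128}\right)^{2} = \frac{94005399609}{16384}$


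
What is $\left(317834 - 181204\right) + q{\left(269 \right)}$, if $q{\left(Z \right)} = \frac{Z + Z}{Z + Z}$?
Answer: $136631$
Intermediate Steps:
$q{\left(Z \right)} = 1$ ($q{\left(Z \right)} = \frac{2 Z}{2 Z} = 2 Z \frac{1}{2 Z} = 1$)
$\left(317834 - 181204\right) + q{\left(269 \right)} = \left(317834 - 181204\right) + 1 = 136630 + 1 = 136631$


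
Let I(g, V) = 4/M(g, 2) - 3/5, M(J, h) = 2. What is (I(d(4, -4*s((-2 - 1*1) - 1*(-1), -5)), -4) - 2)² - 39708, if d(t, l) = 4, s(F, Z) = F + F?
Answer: -992691/25 ≈ -39708.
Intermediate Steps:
s(F, Z) = 2*F
I(g, V) = 7/5 (I(g, V) = 4/2 - 3/5 = 4*(½) - 3*⅕ = 2 - ⅗ = 7/5)
(I(d(4, -4*s((-2 - 1*1) - 1*(-1), -5)), -4) - 2)² - 39708 = (7/5 - 2)² - 39708 = (-⅗)² - 39708 = 9/25 - 39708 = -992691/25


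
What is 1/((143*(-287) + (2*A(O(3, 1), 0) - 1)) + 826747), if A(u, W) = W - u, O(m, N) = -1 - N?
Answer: 1/785709 ≈ 1.2727e-6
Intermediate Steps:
1/((143*(-287) + (2*A(O(3, 1), 0) - 1)) + 826747) = 1/((143*(-287) + (2*(0 - (-1 - 1*1)) - 1)) + 826747) = 1/((-41041 + (2*(0 - (-1 - 1)) - 1)) + 826747) = 1/((-41041 + (2*(0 - 1*(-2)) - 1)) + 826747) = 1/((-41041 + (2*(0 + 2) - 1)) + 826747) = 1/((-41041 + (2*2 - 1)) + 826747) = 1/((-41041 + (4 - 1)) + 826747) = 1/((-41041 + 3) + 826747) = 1/(-41038 + 826747) = 1/785709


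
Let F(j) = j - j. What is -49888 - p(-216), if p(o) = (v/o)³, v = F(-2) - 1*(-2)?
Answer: -62844512255/1259712 ≈ -49888.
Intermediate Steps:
F(j) = 0
v = 2 (v = 0 - 1*(-2) = 0 + 2 = 2)
p(o) = 8/o³ (p(o) = (2/o)³ = 8/o³)
-49888 - p(-216) = -49888 - 8/(-216)³ = -49888 - 8*(-1)/10077696 = -49888 - 1*(-1/1259712) = -49888 + 1/1259712 = -62844512255/1259712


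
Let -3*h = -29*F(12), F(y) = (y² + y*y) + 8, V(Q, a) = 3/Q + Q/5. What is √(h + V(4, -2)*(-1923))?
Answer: I*√107385/30 ≈ 10.923*I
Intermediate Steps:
V(Q, a) = 3/Q + Q/5 (V(Q, a) = 3/Q + Q*(⅕) = 3/Q + Q/5)
F(y) = 8 + 2*y² (F(y) = (y² + y²) + 8 = 2*y² + 8 = 8 + 2*y²)
h = 8584/3 (h = -(-29)*(8 + 2*12²)/3 = -(-29)*(8 + 2*144)/3 = -(-29)*(8 + 288)/3 = -(-29)*296/3 = -⅓*(-8584) = 8584/3 ≈ 2861.3)
√(h + V(4, -2)*(-1923)) = √(8584/3 + (3/4 + (⅕)*4)*(-1923)) = √(8584/3 + (3*(¼) + ⅘)*(-1923)) = √(8584/3 + (¾ + ⅘)*(-1923)) = √(8584/3 + (31/20)*(-1923)) = √(8584/3 - 59613/20) = √(-7159/60) = I*√107385/30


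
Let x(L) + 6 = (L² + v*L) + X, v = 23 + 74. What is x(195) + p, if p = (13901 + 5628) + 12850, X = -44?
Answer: 89269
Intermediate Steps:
p = 32379 (p = 19529 + 12850 = 32379)
v = 97
x(L) = -50 + L² + 97*L (x(L) = -6 + ((L² + 97*L) - 44) = -6 + (-44 + L² + 97*L) = -50 + L² + 97*L)
x(195) + p = (-50 + 195² + 97*195) + 32379 = (-50 + 38025 + 18915) + 32379 = 56890 + 32379 = 89269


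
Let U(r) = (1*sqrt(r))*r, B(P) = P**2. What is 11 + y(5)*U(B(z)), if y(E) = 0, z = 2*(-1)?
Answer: 11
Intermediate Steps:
z = -2
U(r) = r**(3/2) (U(r) = sqrt(r)*r = r**(3/2))
11 + y(5)*U(B(z)) = 11 + 0*((-2)**2)**(3/2) = 11 + 0*4**(3/2) = 11 + 0*8 = 11 + 0 = 11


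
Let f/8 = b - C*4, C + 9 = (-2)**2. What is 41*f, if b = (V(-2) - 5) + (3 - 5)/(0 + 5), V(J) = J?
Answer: 20664/5 ≈ 4132.8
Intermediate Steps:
C = -5 (C = -9 + (-2)**2 = -9 + 4 = -5)
b = -37/5 (b = (-2 - 5) + (3 - 5)/(0 + 5) = -7 - 2/5 = -37/5 ≈ -7.4000)
f = 504/5 (f = 8*(-37/5 - 1*(-5)*4) = 8*(-37/5 + 5*4) = 8*(-37/5 + 20) = 8*(63/5) = 504/5 ≈ 100.80)
41*f = 41*(504/5) = 20664/5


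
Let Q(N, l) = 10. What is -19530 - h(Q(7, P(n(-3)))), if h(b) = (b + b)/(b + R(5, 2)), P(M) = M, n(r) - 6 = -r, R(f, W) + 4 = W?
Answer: -39065/2 ≈ -19533.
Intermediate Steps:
R(f, W) = -4 + W
n(r) = 6 - r
h(b) = 2*b/(-2 + b) (h(b) = (b + b)/(b + (-4 + 2)) = (2*b)/(b - 2) = (2*b)/(-2 + b) = 2*b/(-2 + b))
-19530 - h(Q(7, P(n(-3)))) = -19530 - 2*10/(-2 + 10) = -19530 - 2*10/8 = -19530 - 1*5/2 = -19530 - 5/2 = -39065/2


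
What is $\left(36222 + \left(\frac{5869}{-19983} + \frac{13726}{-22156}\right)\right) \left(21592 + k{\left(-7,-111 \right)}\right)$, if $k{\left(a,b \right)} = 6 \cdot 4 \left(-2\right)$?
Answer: $\frac{86373371214349124}{110685837} \approx 7.8035 \cdot 10^{8}$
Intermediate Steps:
$k{\left(a,b \right)} = -48$ ($k{\left(a,b \right)} = 24 \left(-2\right) = -48$)
$\left(36222 + \left(\frac{5869}{-19983} + \frac{13726}{-22156}\right)\right) \left(21592 + k{\left(-7,-111 \right)}\right) = \left(36222 + \left(\frac{5869}{-19983} + \frac{13726}{-22156}\right)\right) \left(21592 - 48\right) = \left(36222 + \left(5869 \left(- \frac{1}{19983}\right) + 13726 \left(- \frac{1}{22156}\right)\right)\right) 21544 = \left(36222 - \frac{202160111}{221371674}\right) 21544 = \frac{8018322615517}{221371674} \cdot 21544 = \frac{86373371214349124}{110685837}$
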